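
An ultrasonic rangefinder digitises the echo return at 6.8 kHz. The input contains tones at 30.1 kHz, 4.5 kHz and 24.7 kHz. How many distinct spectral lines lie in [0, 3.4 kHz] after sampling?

fs/2 = 3.4 kHz.
30.1 kHz mod fs = 2.9 kHz.
2.9 kHz ≤ fs/2 = 3.4 kHz, appears at 2.9 kHz.
4.5 kHz > fs/2 = 3.4 kHz, folds to fs − 4.5 kHz = 2.3 kHz.
24.7 kHz mod fs = 4.3 kHz.
4.3 kHz > fs/2 = 3.4 kHz, folds to fs − 4.3 kHz = 2.5 kHz.
Distinct values: {2.3 kHz, 2.5 kHz, 2.9 kHz} → 3.

3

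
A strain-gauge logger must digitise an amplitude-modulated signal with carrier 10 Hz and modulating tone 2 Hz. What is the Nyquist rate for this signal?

24 Hz

AM sidebands sit at fc ± fm = 8 Hz and 12 Hz.
Highest-frequency component: 12 Hz.
Nyquist rate = 2 × 12 Hz = 24 Hz.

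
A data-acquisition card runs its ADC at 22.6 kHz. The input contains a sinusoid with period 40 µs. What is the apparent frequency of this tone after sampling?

2.4 kHz

T = 40 µs → f = 1/T = 25 kHz.
25 kHz mod fs = 2.4 kHz.
2.4 kHz ≤ fs/2 = 11.3 kHz, appears at 2.4 kHz.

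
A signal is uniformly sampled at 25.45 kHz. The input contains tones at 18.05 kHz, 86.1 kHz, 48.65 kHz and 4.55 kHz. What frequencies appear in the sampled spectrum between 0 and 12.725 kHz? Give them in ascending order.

fs/2 = 12.725 kHz.
18.05 kHz > fs/2 = 12.725 kHz, folds to fs − 18.05 kHz = 7.4 kHz.
86.1 kHz mod fs = 9.75 kHz.
9.75 kHz ≤ fs/2 = 12.725 kHz, appears at 9.75 kHz.
48.65 kHz mod fs = 23.2 kHz.
23.2 kHz > fs/2 = 12.725 kHz, folds to fs − 23.2 kHz = 2.25 kHz.
4.55 kHz ≤ fs/2 = 12.725 kHz, passes unchanged.
Distinct values: {2.25 kHz, 4.55 kHz, 7.4 kHz, 9.75 kHz}.

2.25 kHz, 4.55 kHz, 7.4 kHz, 9.75 kHz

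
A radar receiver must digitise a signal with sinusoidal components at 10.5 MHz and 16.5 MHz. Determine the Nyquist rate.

33 MHz

Highest-frequency component: 16.5 MHz.
Nyquist rate = 2 × 16.5 MHz = 33 MHz.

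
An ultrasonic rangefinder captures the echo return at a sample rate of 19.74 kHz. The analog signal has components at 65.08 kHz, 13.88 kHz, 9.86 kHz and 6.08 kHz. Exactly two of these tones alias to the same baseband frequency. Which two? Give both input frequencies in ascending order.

13.88 kHz, 65.08 kHz

fs/2 = 9.87 kHz.
65.08 kHz mod fs = 5.86 kHz.
5.86 kHz ≤ fs/2 = 9.87 kHz, appears at 5.86 kHz.
13.88 kHz > fs/2 = 9.87 kHz, folds to fs − 13.88 kHz = 5.86 kHz.
9.86 kHz ≤ fs/2 = 9.87 kHz, passes unchanged.
6.08 kHz ≤ fs/2 = 9.87 kHz, passes unchanged.
13.88 kHz and 65.08 kHz both map to 5.86 kHz.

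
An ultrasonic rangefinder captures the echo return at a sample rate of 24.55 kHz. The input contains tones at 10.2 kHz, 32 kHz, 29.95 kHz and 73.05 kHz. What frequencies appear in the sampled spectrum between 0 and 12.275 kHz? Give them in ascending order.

fs/2 = 12.275 kHz.
10.2 kHz ≤ fs/2 = 12.275 kHz, passes unchanged.
32 kHz mod fs = 7.45 kHz.
7.45 kHz ≤ fs/2 = 12.275 kHz, appears at 7.45 kHz.
29.95 kHz mod fs = 5.4 kHz.
5.4 kHz ≤ fs/2 = 12.275 kHz, appears at 5.4 kHz.
73.05 kHz mod fs = 23.95 kHz.
23.95 kHz > fs/2 = 12.275 kHz, folds to fs − 23.95 kHz = 0.6 kHz.
Distinct values: {0.6 kHz, 5.4 kHz, 7.45 kHz, 10.2 kHz}.

0.6 kHz, 5.4 kHz, 7.45 kHz, 10.2 kHz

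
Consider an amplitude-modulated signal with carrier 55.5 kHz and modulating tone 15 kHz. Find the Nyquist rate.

141 kHz

AM sidebands sit at fc ± fm = 40.5 kHz and 70.5 kHz.
Highest-frequency component: 70.5 kHz.
Nyquist rate = 2 × 70.5 kHz = 141 kHz.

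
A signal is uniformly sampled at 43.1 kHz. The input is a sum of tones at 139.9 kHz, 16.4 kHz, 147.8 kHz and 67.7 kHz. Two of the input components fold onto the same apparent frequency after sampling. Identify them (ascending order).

67.7 kHz, 147.8 kHz

fs/2 = 21.55 kHz.
139.9 kHz mod fs = 10.6 kHz.
10.6 kHz ≤ fs/2 = 21.55 kHz, appears at 10.6 kHz.
16.4 kHz ≤ fs/2 = 21.55 kHz, passes unchanged.
147.8 kHz mod fs = 18.5 kHz.
18.5 kHz ≤ fs/2 = 21.55 kHz, appears at 18.5 kHz.
67.7 kHz mod fs = 24.6 kHz.
24.6 kHz > fs/2 = 21.55 kHz, folds to fs − 24.6 kHz = 18.5 kHz.
67.7 kHz and 147.8 kHz both map to 18.5 kHz.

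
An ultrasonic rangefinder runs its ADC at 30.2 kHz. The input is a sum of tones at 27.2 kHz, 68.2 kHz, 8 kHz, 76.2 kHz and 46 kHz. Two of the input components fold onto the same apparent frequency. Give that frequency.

14.4 kHz

fs/2 = 15.1 kHz.
27.2 kHz > fs/2 = 15.1 kHz, folds to fs − 27.2 kHz = 3 kHz.
68.2 kHz mod fs = 7.8 kHz.
7.8 kHz ≤ fs/2 = 15.1 kHz, appears at 7.8 kHz.
8 kHz ≤ fs/2 = 15.1 kHz, passes unchanged.
76.2 kHz mod fs = 15.8 kHz.
15.8 kHz > fs/2 = 15.1 kHz, folds to fs − 15.8 kHz = 14.4 kHz.
46 kHz mod fs = 15.8 kHz.
15.8 kHz > fs/2 = 15.1 kHz, folds to fs − 15.8 kHz = 14.4 kHz.
46 kHz and 76.2 kHz both map to 14.4 kHz.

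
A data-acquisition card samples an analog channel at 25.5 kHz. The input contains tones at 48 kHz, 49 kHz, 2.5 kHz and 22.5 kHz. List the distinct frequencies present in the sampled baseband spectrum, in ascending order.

fs/2 = 12.75 kHz.
48 kHz mod fs = 22.5 kHz.
22.5 kHz > fs/2 = 12.75 kHz, folds to fs − 22.5 kHz = 3 kHz.
49 kHz mod fs = 23.5 kHz.
23.5 kHz > fs/2 = 12.75 kHz, folds to fs − 23.5 kHz = 2 kHz.
2.5 kHz ≤ fs/2 = 12.75 kHz, passes unchanged.
22.5 kHz > fs/2 = 12.75 kHz, folds to fs − 22.5 kHz = 3 kHz.
Distinct values: {2 kHz, 2.5 kHz, 3 kHz}.

2 kHz, 2.5 kHz, 3 kHz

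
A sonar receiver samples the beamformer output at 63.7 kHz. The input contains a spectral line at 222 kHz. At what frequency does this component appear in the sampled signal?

222 kHz mod fs = 30.9 kHz.
30.9 kHz ≤ fs/2 = 31.85 kHz, appears at 30.9 kHz.

30.9 kHz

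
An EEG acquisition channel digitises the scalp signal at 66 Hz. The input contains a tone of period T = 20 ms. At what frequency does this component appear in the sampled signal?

T = 20 ms → f = 1/T = 50 Hz.
50 Hz > fs/2 = 33 Hz, folds to fs − 50 Hz = 16 Hz.

16 Hz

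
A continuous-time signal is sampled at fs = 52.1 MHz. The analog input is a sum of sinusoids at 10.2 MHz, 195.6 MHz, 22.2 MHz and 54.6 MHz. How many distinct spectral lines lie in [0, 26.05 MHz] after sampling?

fs/2 = 26.05 MHz.
10.2 MHz ≤ fs/2 = 26.05 MHz, passes unchanged.
195.6 MHz mod fs = 39.3 MHz.
39.3 MHz > fs/2 = 26.05 MHz, folds to fs − 39.3 MHz = 12.8 MHz.
22.2 MHz ≤ fs/2 = 26.05 MHz, passes unchanged.
54.6 MHz mod fs = 2.5 MHz.
2.5 MHz ≤ fs/2 = 26.05 MHz, appears at 2.5 MHz.
Distinct values: {2.5 MHz, 10.2 MHz, 12.8 MHz, 22.2 MHz} → 4.

4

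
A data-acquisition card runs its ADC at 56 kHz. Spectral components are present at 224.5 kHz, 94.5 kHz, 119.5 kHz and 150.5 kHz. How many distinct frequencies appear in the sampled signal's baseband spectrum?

3

fs/2 = 28 kHz.
224.5 kHz mod fs = 0.5 kHz.
0.5 kHz ≤ fs/2 = 28 kHz, appears at 0.5 kHz.
94.5 kHz mod fs = 38.5 kHz.
38.5 kHz > fs/2 = 28 kHz, folds to fs − 38.5 kHz = 17.5 kHz.
119.5 kHz mod fs = 7.5 kHz.
7.5 kHz ≤ fs/2 = 28 kHz, appears at 7.5 kHz.
150.5 kHz mod fs = 38.5 kHz.
38.5 kHz > fs/2 = 28 kHz, folds to fs − 38.5 kHz = 17.5 kHz.
Distinct values: {0.5 kHz, 7.5 kHz, 17.5 kHz} → 3.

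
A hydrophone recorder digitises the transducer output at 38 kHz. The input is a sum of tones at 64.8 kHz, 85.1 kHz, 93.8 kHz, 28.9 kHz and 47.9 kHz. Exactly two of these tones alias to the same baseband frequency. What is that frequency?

9.1 kHz

fs/2 = 19 kHz.
64.8 kHz mod fs = 26.8 kHz.
26.8 kHz > fs/2 = 19 kHz, folds to fs − 26.8 kHz = 11.2 kHz.
85.1 kHz mod fs = 9.1 kHz.
9.1 kHz ≤ fs/2 = 19 kHz, appears at 9.1 kHz.
93.8 kHz mod fs = 17.8 kHz.
17.8 kHz ≤ fs/2 = 19 kHz, appears at 17.8 kHz.
28.9 kHz > fs/2 = 19 kHz, folds to fs − 28.9 kHz = 9.1 kHz.
47.9 kHz mod fs = 9.9 kHz.
9.9 kHz ≤ fs/2 = 19 kHz, appears at 9.9 kHz.
28.9 kHz and 85.1 kHz both map to 9.1 kHz.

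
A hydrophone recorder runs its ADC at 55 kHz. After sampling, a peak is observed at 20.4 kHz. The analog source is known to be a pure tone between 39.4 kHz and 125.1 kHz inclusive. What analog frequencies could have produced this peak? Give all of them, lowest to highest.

Frequencies that alias to 20.4 kHz are k·fs ± 20.4 kHz for integer k ≥ 0.
k=0: 20.4 kHz.
k=1: 34.6 kHz, 75.4 kHz.
k=2: 89.6 kHz, 130.4 kHz.
k=3: 144.6 kHz, 185.4 kHz.
Within [39.4 kHz, 125.1 kHz]: 75.4 kHz, 89.6 kHz.

75.4 kHz, 89.6 kHz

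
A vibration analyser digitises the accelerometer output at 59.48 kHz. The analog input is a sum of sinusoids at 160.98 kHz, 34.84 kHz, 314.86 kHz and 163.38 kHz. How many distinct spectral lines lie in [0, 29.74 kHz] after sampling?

3

fs/2 = 29.74 kHz.
160.98 kHz mod fs = 42.02 kHz.
42.02 kHz > fs/2 = 29.74 kHz, folds to fs − 42.02 kHz = 17.46 kHz.
34.84 kHz > fs/2 = 29.74 kHz, folds to fs − 34.84 kHz = 24.64 kHz.
314.86 kHz mod fs = 17.46 kHz.
17.46 kHz ≤ fs/2 = 29.74 kHz, appears at 17.46 kHz.
163.38 kHz mod fs = 44.42 kHz.
44.42 kHz > fs/2 = 29.74 kHz, folds to fs − 44.42 kHz = 15.06 kHz.
Distinct values: {15.06 kHz, 17.46 kHz, 24.64 kHz} → 3.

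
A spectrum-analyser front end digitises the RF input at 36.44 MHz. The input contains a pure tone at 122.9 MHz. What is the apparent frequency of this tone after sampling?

122.9 MHz mod fs = 13.58 MHz.
13.58 MHz ≤ fs/2 = 18.22 MHz, appears at 13.58 MHz.

13.58 MHz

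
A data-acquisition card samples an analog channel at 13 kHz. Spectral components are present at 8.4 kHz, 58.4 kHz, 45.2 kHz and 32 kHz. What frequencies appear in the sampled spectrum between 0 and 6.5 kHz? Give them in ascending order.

4.6 kHz, 6 kHz, 6.2 kHz, 6.4 kHz

fs/2 = 6.5 kHz.
8.4 kHz > fs/2 = 6.5 kHz, folds to fs − 8.4 kHz = 4.6 kHz.
58.4 kHz mod fs = 6.4 kHz.
6.4 kHz ≤ fs/2 = 6.5 kHz, appears at 6.4 kHz.
45.2 kHz mod fs = 6.2 kHz.
6.2 kHz ≤ fs/2 = 6.5 kHz, appears at 6.2 kHz.
32 kHz mod fs = 6 kHz.
6 kHz ≤ fs/2 = 6.5 kHz, appears at 6 kHz.
Distinct values: {4.6 kHz, 6 kHz, 6.2 kHz, 6.4 kHz}.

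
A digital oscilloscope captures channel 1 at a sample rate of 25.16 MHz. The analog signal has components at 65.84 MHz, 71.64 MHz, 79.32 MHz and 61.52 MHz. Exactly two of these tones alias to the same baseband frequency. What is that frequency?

fs/2 = 12.58 MHz.
65.84 MHz mod fs = 15.52 MHz.
15.52 MHz > fs/2 = 12.58 MHz, folds to fs − 15.52 MHz = 9.64 MHz.
71.64 MHz mod fs = 21.32 MHz.
21.32 MHz > fs/2 = 12.58 MHz, folds to fs − 21.32 MHz = 3.84 MHz.
79.32 MHz mod fs = 3.84 MHz.
3.84 MHz ≤ fs/2 = 12.58 MHz, appears at 3.84 MHz.
61.52 MHz mod fs = 11.2 MHz.
11.2 MHz ≤ fs/2 = 12.58 MHz, appears at 11.2 MHz.
71.64 MHz and 79.32 MHz both map to 3.84 MHz.

3.84 MHz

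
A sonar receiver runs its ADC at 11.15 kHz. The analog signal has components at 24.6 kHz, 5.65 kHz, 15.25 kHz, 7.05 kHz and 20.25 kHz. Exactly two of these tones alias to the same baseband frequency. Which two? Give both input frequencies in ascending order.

7.05 kHz, 15.25 kHz

fs/2 = 5.575 kHz.
24.6 kHz mod fs = 2.3 kHz.
2.3 kHz ≤ fs/2 = 5.575 kHz, appears at 2.3 kHz.
5.65 kHz > fs/2 = 5.575 kHz, folds to fs − 5.65 kHz = 5.5 kHz.
15.25 kHz mod fs = 4.1 kHz.
4.1 kHz ≤ fs/2 = 5.575 kHz, appears at 4.1 kHz.
7.05 kHz > fs/2 = 5.575 kHz, folds to fs − 7.05 kHz = 4.1 kHz.
20.25 kHz mod fs = 9.1 kHz.
9.1 kHz > fs/2 = 5.575 kHz, folds to fs − 9.1 kHz = 2.05 kHz.
7.05 kHz and 15.25 kHz both map to 4.1 kHz.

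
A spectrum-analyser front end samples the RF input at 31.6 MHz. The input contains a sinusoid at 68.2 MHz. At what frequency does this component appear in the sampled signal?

68.2 MHz mod fs = 5 MHz.
5 MHz ≤ fs/2 = 15.8 MHz, appears at 5 MHz.

5 MHz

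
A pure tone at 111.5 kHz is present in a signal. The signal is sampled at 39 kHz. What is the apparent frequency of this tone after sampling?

111.5 kHz mod fs = 33.5 kHz.
33.5 kHz > fs/2 = 19.5 kHz, folds to fs − 33.5 kHz = 5.5 kHz.

5.5 kHz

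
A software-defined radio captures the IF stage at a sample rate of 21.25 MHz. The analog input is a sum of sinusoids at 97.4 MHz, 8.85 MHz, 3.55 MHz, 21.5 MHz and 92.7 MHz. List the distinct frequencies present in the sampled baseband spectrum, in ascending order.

fs/2 = 10.625 MHz.
97.4 MHz mod fs = 12.4 MHz.
12.4 MHz > fs/2 = 10.625 MHz, folds to fs − 12.4 MHz = 8.85 MHz.
8.85 MHz ≤ fs/2 = 10.625 MHz, passes unchanged.
3.55 MHz ≤ fs/2 = 10.625 MHz, passes unchanged.
21.5 MHz mod fs = 0.25 MHz.
0.25 MHz ≤ fs/2 = 10.625 MHz, appears at 0.25 MHz.
92.7 MHz mod fs = 7.7 MHz.
7.7 MHz ≤ fs/2 = 10.625 MHz, appears at 7.7 MHz.
Distinct values: {0.25 MHz, 3.55 MHz, 7.7 MHz, 8.85 MHz}.

0.25 MHz, 3.55 MHz, 7.7 MHz, 8.85 MHz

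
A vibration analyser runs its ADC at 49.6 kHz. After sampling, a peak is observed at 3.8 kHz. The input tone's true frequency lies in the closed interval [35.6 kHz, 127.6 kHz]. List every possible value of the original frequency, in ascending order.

45.8 kHz, 53.4 kHz, 95.4 kHz, 103 kHz

Frequencies that alias to 3.8 kHz are k·fs ± 3.8 kHz for integer k ≥ 0.
k=0: 3.8 kHz.
k=1: 45.8 kHz, 53.4 kHz.
k=2: 95.4 kHz, 103 kHz.
k=3: 145 kHz, 152.6 kHz.
Within [35.6 kHz, 127.6 kHz]: 45.8 kHz, 53.4 kHz, 95.4 kHz, 103 kHz.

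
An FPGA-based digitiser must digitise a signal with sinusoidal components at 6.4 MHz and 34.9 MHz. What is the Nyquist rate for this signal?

Highest-frequency component: 34.9 MHz.
Nyquist rate = 2 × 34.9 MHz = 69.8 MHz.

69.8 MHz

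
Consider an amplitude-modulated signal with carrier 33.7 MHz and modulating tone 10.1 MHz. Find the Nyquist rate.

87.6 MHz

AM sidebands sit at fc ± fm = 23.6 MHz and 43.8 MHz.
Highest-frequency component: 43.8 MHz.
Nyquist rate = 2 × 43.8 MHz = 87.6 MHz.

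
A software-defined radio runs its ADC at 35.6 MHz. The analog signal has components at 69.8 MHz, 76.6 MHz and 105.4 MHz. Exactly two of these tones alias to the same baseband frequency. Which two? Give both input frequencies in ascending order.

fs/2 = 17.8 MHz.
69.8 MHz mod fs = 34.2 MHz.
34.2 MHz > fs/2 = 17.8 MHz, folds to fs − 34.2 MHz = 1.4 MHz.
76.6 MHz mod fs = 5.4 MHz.
5.4 MHz ≤ fs/2 = 17.8 MHz, appears at 5.4 MHz.
105.4 MHz mod fs = 34.2 MHz.
34.2 MHz > fs/2 = 17.8 MHz, folds to fs − 34.2 MHz = 1.4 MHz.
69.8 MHz and 105.4 MHz both map to 1.4 MHz.

69.8 MHz, 105.4 MHz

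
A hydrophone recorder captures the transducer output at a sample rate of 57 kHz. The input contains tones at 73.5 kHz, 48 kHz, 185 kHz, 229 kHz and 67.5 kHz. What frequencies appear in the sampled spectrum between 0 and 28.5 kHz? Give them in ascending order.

1 kHz, 9 kHz, 10.5 kHz, 14 kHz, 16.5 kHz

fs/2 = 28.5 kHz.
73.5 kHz mod fs = 16.5 kHz.
16.5 kHz ≤ fs/2 = 28.5 kHz, appears at 16.5 kHz.
48 kHz > fs/2 = 28.5 kHz, folds to fs − 48 kHz = 9 kHz.
185 kHz mod fs = 14 kHz.
14 kHz ≤ fs/2 = 28.5 kHz, appears at 14 kHz.
229 kHz mod fs = 1 kHz.
1 kHz ≤ fs/2 = 28.5 kHz, appears at 1 kHz.
67.5 kHz mod fs = 10.5 kHz.
10.5 kHz ≤ fs/2 = 28.5 kHz, appears at 10.5 kHz.
Distinct values: {1 kHz, 9 kHz, 10.5 kHz, 14 kHz, 16.5 kHz}.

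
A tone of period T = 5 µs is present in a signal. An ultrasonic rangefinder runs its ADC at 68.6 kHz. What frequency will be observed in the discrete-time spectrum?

5.8 kHz

T = 5 µs → f = 1/T = 200 kHz.
200 kHz mod fs = 62.8 kHz.
62.8 kHz > fs/2 = 34.3 kHz, folds to fs − 62.8 kHz = 5.8 kHz.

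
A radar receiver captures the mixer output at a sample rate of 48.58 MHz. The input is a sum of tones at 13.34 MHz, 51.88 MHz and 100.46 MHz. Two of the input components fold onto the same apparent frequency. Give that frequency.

fs/2 = 24.29 MHz.
13.34 MHz ≤ fs/2 = 24.29 MHz, passes unchanged.
51.88 MHz mod fs = 3.3 MHz.
3.3 MHz ≤ fs/2 = 24.29 MHz, appears at 3.3 MHz.
100.46 MHz mod fs = 3.3 MHz.
3.3 MHz ≤ fs/2 = 24.29 MHz, appears at 3.3 MHz.
51.88 MHz and 100.46 MHz both map to 3.3 MHz.

3.3 MHz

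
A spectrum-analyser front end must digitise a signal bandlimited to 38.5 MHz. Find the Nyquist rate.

Nyquist rate = 2 × 38.5 MHz = 77 MHz.

77 MHz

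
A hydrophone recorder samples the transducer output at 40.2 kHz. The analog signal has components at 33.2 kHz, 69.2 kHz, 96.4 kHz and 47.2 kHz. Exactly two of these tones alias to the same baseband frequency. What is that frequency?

7 kHz

fs/2 = 20.1 kHz.
33.2 kHz > fs/2 = 20.1 kHz, folds to fs − 33.2 kHz = 7 kHz.
69.2 kHz mod fs = 29 kHz.
29 kHz > fs/2 = 20.1 kHz, folds to fs − 29 kHz = 11.2 kHz.
96.4 kHz mod fs = 16 kHz.
16 kHz ≤ fs/2 = 20.1 kHz, appears at 16 kHz.
47.2 kHz mod fs = 7 kHz.
7 kHz ≤ fs/2 = 20.1 kHz, appears at 7 kHz.
33.2 kHz and 47.2 kHz both map to 7 kHz.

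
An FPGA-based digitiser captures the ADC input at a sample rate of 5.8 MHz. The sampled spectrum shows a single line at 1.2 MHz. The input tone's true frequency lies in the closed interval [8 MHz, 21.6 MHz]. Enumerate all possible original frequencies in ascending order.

10.4 MHz, 12.8 MHz, 16.2 MHz, 18.6 MHz

Frequencies that alias to 1.2 MHz are k·fs ± 1.2 MHz for integer k ≥ 0.
k=0: 1.2 MHz.
k=1: 4.6 MHz, 7 MHz.
k=2: 10.4 MHz, 12.8 MHz.
k=3: 16.2 MHz, 18.6 MHz.
k=4: 22 MHz, 24.4 MHz.
Within [8 MHz, 21.6 MHz]: 10.4 MHz, 12.8 MHz, 16.2 MHz, 18.6 MHz.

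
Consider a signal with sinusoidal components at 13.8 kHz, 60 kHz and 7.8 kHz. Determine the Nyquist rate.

120 kHz

Highest-frequency component: 60 kHz.
Nyquist rate = 2 × 60 kHz = 120 kHz.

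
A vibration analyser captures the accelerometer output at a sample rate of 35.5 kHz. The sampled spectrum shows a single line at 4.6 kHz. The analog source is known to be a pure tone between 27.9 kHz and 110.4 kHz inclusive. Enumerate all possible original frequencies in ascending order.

Frequencies that alias to 4.6 kHz are k·fs ± 4.6 kHz for integer k ≥ 0.
k=0: 4.6 kHz.
k=1: 30.9 kHz, 40.1 kHz.
k=2: 66.4 kHz, 75.6 kHz.
k=3: 101.9 kHz, 111.1 kHz.
k=4: 137.4 kHz, 146.6 kHz.
Within [27.9 kHz, 110.4 kHz]: 30.9 kHz, 40.1 kHz, 66.4 kHz, 75.6 kHz, 101.9 kHz.

30.9 kHz, 40.1 kHz, 66.4 kHz, 75.6 kHz, 101.9 kHz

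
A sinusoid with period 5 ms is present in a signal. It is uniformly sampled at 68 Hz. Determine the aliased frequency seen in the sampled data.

4 Hz

T = 5 ms → f = 1/T = 200 Hz.
200 Hz mod fs = 64 Hz.
64 Hz > fs/2 = 34 Hz, folds to fs − 64 Hz = 4 Hz.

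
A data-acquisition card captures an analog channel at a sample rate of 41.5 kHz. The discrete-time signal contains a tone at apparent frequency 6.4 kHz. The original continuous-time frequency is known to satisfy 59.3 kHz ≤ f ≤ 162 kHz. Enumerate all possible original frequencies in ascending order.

76.6 kHz, 89.4 kHz, 118.1 kHz, 130.9 kHz, 159.6 kHz

Frequencies that alias to 6.4 kHz are k·fs ± 6.4 kHz for integer k ≥ 0.
k=0: 6.4 kHz.
k=1: 35.1 kHz, 47.9 kHz.
k=2: 76.6 kHz, 89.4 kHz.
k=3: 118.1 kHz, 130.9 kHz.
k=4: 159.6 kHz, 172.4 kHz.
k=5: 201.1 kHz, 213.9 kHz.
Within [59.3 kHz, 162 kHz]: 76.6 kHz, 89.4 kHz, 118.1 kHz, 130.9 kHz, 159.6 kHz.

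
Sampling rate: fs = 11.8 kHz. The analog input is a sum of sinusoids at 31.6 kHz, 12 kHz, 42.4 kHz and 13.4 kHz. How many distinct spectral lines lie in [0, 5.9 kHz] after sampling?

4

fs/2 = 5.9 kHz.
31.6 kHz mod fs = 8 kHz.
8 kHz > fs/2 = 5.9 kHz, folds to fs − 8 kHz = 3.8 kHz.
12 kHz mod fs = 0.2 kHz.
0.2 kHz ≤ fs/2 = 5.9 kHz, appears at 0.2 kHz.
42.4 kHz mod fs = 7 kHz.
7 kHz > fs/2 = 5.9 kHz, folds to fs − 7 kHz = 4.8 kHz.
13.4 kHz mod fs = 1.6 kHz.
1.6 kHz ≤ fs/2 = 5.9 kHz, appears at 1.6 kHz.
Distinct values: {0.2 kHz, 1.6 kHz, 3.8 kHz, 4.8 kHz} → 4.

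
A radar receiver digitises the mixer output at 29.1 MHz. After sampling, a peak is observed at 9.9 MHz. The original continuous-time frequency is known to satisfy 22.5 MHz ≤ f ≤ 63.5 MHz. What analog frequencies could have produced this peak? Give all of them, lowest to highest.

39 MHz, 48.3 MHz

Frequencies that alias to 9.9 MHz are k·fs ± 9.9 MHz for integer k ≥ 0.
k=0: 9.9 MHz.
k=1: 19.2 MHz, 39 MHz.
k=2: 48.3 MHz, 68.1 MHz.
k=3: 77.4 MHz, 97.2 MHz.
Within [22.5 MHz, 63.5 MHz]: 39 MHz, 48.3 MHz.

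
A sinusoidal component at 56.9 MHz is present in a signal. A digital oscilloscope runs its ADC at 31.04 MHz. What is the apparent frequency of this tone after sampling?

56.9 MHz mod fs = 25.86 MHz.
25.86 MHz > fs/2 = 15.52 MHz, folds to fs − 25.86 MHz = 5.18 MHz.

5.18 MHz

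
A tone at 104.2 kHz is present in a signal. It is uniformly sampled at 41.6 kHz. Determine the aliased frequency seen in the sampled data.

104.2 kHz mod fs = 21 kHz.
21 kHz > fs/2 = 20.8 kHz, folds to fs − 21 kHz = 20.6 kHz.

20.6 kHz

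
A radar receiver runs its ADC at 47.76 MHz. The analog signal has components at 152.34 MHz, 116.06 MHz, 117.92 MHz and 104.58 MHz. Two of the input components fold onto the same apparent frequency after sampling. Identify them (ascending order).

104.58 MHz, 152.34 MHz

fs/2 = 23.88 MHz.
152.34 MHz mod fs = 9.06 MHz.
9.06 MHz ≤ fs/2 = 23.88 MHz, appears at 9.06 MHz.
116.06 MHz mod fs = 20.54 MHz.
20.54 MHz ≤ fs/2 = 23.88 MHz, appears at 20.54 MHz.
117.92 MHz mod fs = 22.4 MHz.
22.4 MHz ≤ fs/2 = 23.88 MHz, appears at 22.4 MHz.
104.58 MHz mod fs = 9.06 MHz.
9.06 MHz ≤ fs/2 = 23.88 MHz, appears at 9.06 MHz.
104.58 MHz and 152.34 MHz both map to 9.06 MHz.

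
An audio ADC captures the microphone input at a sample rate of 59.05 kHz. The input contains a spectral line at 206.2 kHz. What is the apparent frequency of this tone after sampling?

206.2 kHz mod fs = 29.05 kHz.
29.05 kHz ≤ fs/2 = 29.525 kHz, appears at 29.05 kHz.

29.05 kHz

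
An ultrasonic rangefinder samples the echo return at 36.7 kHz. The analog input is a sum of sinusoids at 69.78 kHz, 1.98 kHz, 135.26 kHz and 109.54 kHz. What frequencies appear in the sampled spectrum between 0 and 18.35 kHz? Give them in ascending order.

fs/2 = 18.35 kHz.
69.78 kHz mod fs = 33.08 kHz.
33.08 kHz > fs/2 = 18.35 kHz, folds to fs − 33.08 kHz = 3.62 kHz.
1.98 kHz ≤ fs/2 = 18.35 kHz, passes unchanged.
135.26 kHz mod fs = 25.16 kHz.
25.16 kHz > fs/2 = 18.35 kHz, folds to fs − 25.16 kHz = 11.54 kHz.
109.54 kHz mod fs = 36.14 kHz.
36.14 kHz > fs/2 = 18.35 kHz, folds to fs − 36.14 kHz = 0.56 kHz.
Distinct values: {0.56 kHz, 1.98 kHz, 3.62 kHz, 11.54 kHz}.

0.56 kHz, 1.98 kHz, 3.62 kHz, 11.54 kHz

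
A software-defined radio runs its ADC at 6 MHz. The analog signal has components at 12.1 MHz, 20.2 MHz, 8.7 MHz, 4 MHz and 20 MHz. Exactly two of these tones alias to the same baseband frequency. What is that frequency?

2 MHz

fs/2 = 3 MHz.
12.1 MHz mod fs = 0.1 MHz.
0.1 MHz ≤ fs/2 = 3 MHz, appears at 0.1 MHz.
20.2 MHz mod fs = 2.2 MHz.
2.2 MHz ≤ fs/2 = 3 MHz, appears at 2.2 MHz.
8.7 MHz mod fs = 2.7 MHz.
2.7 MHz ≤ fs/2 = 3 MHz, appears at 2.7 MHz.
4 MHz > fs/2 = 3 MHz, folds to fs − 4 MHz = 2 MHz.
20 MHz mod fs = 2 MHz.
2 MHz ≤ fs/2 = 3 MHz, appears at 2 MHz.
4 MHz and 20 MHz both map to 2 MHz.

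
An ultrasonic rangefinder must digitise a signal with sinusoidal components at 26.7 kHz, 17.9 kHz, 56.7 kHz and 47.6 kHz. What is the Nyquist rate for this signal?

Highest-frequency component: 56.7 kHz.
Nyquist rate = 2 × 56.7 kHz = 113.4 kHz.

113.4 kHz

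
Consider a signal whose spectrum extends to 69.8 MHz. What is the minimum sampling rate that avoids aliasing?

139.6 MHz

Nyquist rate = 2 × 69.8 MHz = 139.6 MHz.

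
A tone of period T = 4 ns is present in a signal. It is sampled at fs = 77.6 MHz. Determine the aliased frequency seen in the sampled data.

17.2 MHz

T = 4 ns → f = 1/T = 250 MHz.
250 MHz mod fs = 17.2 MHz.
17.2 MHz ≤ fs/2 = 38.8 MHz, appears at 17.2 MHz.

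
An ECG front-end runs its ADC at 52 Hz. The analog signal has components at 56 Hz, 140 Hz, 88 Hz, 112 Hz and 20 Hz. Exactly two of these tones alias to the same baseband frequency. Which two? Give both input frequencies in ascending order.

fs/2 = 26 Hz.
56 Hz mod fs = 4 Hz.
4 Hz ≤ fs/2 = 26 Hz, appears at 4 Hz.
140 Hz mod fs = 36 Hz.
36 Hz > fs/2 = 26 Hz, folds to fs − 36 Hz = 16 Hz.
88 Hz mod fs = 36 Hz.
36 Hz > fs/2 = 26 Hz, folds to fs − 36 Hz = 16 Hz.
112 Hz mod fs = 8 Hz.
8 Hz ≤ fs/2 = 26 Hz, appears at 8 Hz.
20 Hz ≤ fs/2 = 26 Hz, passes unchanged.
88 Hz and 140 Hz both map to 16 Hz.

88 Hz, 140 Hz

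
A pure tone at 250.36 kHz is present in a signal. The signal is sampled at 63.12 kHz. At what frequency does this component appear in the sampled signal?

250.36 kHz mod fs = 61 kHz.
61 kHz > fs/2 = 31.56 kHz, folds to fs − 61 kHz = 2.12 kHz.

2.12 kHz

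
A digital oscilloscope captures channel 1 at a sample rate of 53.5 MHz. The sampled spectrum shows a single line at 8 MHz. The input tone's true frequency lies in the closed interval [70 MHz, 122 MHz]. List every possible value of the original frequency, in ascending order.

Frequencies that alias to 8 MHz are k·fs ± 8 MHz for integer k ≥ 0.
k=0: 8 MHz.
k=1: 45.5 MHz, 61.5 MHz.
k=2: 99 MHz, 115 MHz.
k=3: 152.5 MHz, 168.5 MHz.
Within [70 MHz, 122 MHz]: 99 MHz, 115 MHz.

99 MHz, 115 MHz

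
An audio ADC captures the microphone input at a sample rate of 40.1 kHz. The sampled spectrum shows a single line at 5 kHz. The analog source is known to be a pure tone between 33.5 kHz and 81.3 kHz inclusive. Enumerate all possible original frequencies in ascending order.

Frequencies that alias to 5 kHz are k·fs ± 5 kHz for integer k ≥ 0.
k=0: 5 kHz.
k=1: 35.1 kHz, 45.1 kHz.
k=2: 75.2 kHz, 85.2 kHz.
k=3: 115.3 kHz, 125.3 kHz.
Within [33.5 kHz, 81.3 kHz]: 35.1 kHz, 45.1 kHz, 75.2 kHz.

35.1 kHz, 45.1 kHz, 75.2 kHz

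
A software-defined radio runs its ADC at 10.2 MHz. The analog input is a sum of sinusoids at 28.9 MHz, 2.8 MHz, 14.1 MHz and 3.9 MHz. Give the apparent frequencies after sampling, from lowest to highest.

1.7 MHz, 2.8 MHz, 3.9 MHz

fs/2 = 5.1 MHz.
28.9 MHz mod fs = 8.5 MHz.
8.5 MHz > fs/2 = 5.1 MHz, folds to fs − 8.5 MHz = 1.7 MHz.
2.8 MHz ≤ fs/2 = 5.1 MHz, passes unchanged.
14.1 MHz mod fs = 3.9 MHz.
3.9 MHz ≤ fs/2 = 5.1 MHz, appears at 3.9 MHz.
3.9 MHz ≤ fs/2 = 5.1 MHz, passes unchanged.
Distinct values: {1.7 MHz, 2.8 MHz, 3.9 MHz}.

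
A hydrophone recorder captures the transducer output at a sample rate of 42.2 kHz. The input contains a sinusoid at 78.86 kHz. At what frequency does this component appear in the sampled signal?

5.54 kHz

78.86 kHz mod fs = 36.66 kHz.
36.66 kHz > fs/2 = 21.1 kHz, folds to fs − 36.66 kHz = 5.54 kHz.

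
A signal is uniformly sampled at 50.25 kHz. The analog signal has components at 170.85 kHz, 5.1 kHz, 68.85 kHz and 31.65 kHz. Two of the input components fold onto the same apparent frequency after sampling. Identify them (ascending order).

31.65 kHz, 68.85 kHz

fs/2 = 25.125 kHz.
170.85 kHz mod fs = 20.1 kHz.
20.1 kHz ≤ fs/2 = 25.125 kHz, appears at 20.1 kHz.
5.1 kHz ≤ fs/2 = 25.125 kHz, passes unchanged.
68.85 kHz mod fs = 18.6 kHz.
18.6 kHz ≤ fs/2 = 25.125 kHz, appears at 18.6 kHz.
31.65 kHz > fs/2 = 25.125 kHz, folds to fs − 31.65 kHz = 18.6 kHz.
31.65 kHz and 68.85 kHz both map to 18.6 kHz.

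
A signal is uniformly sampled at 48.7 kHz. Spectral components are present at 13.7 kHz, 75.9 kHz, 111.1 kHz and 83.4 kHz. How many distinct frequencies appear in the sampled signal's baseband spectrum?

fs/2 = 24.35 kHz.
13.7 kHz ≤ fs/2 = 24.35 kHz, passes unchanged.
75.9 kHz mod fs = 27.2 kHz.
27.2 kHz > fs/2 = 24.35 kHz, folds to fs − 27.2 kHz = 21.5 kHz.
111.1 kHz mod fs = 13.7 kHz.
13.7 kHz ≤ fs/2 = 24.35 kHz, appears at 13.7 kHz.
83.4 kHz mod fs = 34.7 kHz.
34.7 kHz > fs/2 = 24.35 kHz, folds to fs − 34.7 kHz = 14 kHz.
Distinct values: {13.7 kHz, 14 kHz, 21.5 kHz} → 3.

3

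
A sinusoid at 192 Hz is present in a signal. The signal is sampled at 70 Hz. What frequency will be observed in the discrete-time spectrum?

18 Hz

192 Hz mod fs = 52 Hz.
52 Hz > fs/2 = 35 Hz, folds to fs − 52 Hz = 18 Hz.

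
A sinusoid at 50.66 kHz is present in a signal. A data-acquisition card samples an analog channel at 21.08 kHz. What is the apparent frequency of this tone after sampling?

50.66 kHz mod fs = 8.5 kHz.
8.5 kHz ≤ fs/2 = 10.54 kHz, appears at 8.5 kHz.

8.5 kHz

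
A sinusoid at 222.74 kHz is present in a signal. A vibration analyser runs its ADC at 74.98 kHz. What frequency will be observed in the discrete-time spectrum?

222.74 kHz mod fs = 72.78 kHz.
72.78 kHz > fs/2 = 37.49 kHz, folds to fs − 72.78 kHz = 2.2 kHz.

2.2 kHz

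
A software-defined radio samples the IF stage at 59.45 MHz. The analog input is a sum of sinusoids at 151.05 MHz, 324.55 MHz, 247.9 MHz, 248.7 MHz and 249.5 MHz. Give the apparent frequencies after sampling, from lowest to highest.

fs/2 = 29.725 MHz.
151.05 MHz mod fs = 32.15 MHz.
32.15 MHz > fs/2 = 29.725 MHz, folds to fs − 32.15 MHz = 27.3 MHz.
324.55 MHz mod fs = 27.3 MHz.
27.3 MHz ≤ fs/2 = 29.725 MHz, appears at 27.3 MHz.
247.9 MHz mod fs = 10.1 MHz.
10.1 MHz ≤ fs/2 = 29.725 MHz, appears at 10.1 MHz.
248.7 MHz mod fs = 10.9 MHz.
10.9 MHz ≤ fs/2 = 29.725 MHz, appears at 10.9 MHz.
249.5 MHz mod fs = 11.7 MHz.
11.7 MHz ≤ fs/2 = 29.725 MHz, appears at 11.7 MHz.
Distinct values: {10.1 MHz, 10.9 MHz, 11.7 MHz, 27.3 MHz}.

10.1 MHz, 10.9 MHz, 11.7 MHz, 27.3 MHz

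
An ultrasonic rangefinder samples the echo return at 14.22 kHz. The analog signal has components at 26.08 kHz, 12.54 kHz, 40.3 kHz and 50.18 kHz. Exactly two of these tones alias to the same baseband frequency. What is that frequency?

fs/2 = 7.11 kHz.
26.08 kHz mod fs = 11.86 kHz.
11.86 kHz > fs/2 = 7.11 kHz, folds to fs − 11.86 kHz = 2.36 kHz.
12.54 kHz > fs/2 = 7.11 kHz, folds to fs − 12.54 kHz = 1.68 kHz.
40.3 kHz mod fs = 11.86 kHz.
11.86 kHz > fs/2 = 7.11 kHz, folds to fs − 11.86 kHz = 2.36 kHz.
50.18 kHz mod fs = 7.52 kHz.
7.52 kHz > fs/2 = 7.11 kHz, folds to fs − 7.52 kHz = 6.7 kHz.
26.08 kHz and 40.3 kHz both map to 2.36 kHz.

2.36 kHz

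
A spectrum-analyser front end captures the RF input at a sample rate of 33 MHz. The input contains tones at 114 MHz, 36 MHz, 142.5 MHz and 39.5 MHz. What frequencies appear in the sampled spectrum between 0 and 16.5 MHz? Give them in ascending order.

3 MHz, 6.5 MHz, 10.5 MHz, 15 MHz

fs/2 = 16.5 MHz.
114 MHz mod fs = 15 MHz.
15 MHz ≤ fs/2 = 16.5 MHz, appears at 15 MHz.
36 MHz mod fs = 3 MHz.
3 MHz ≤ fs/2 = 16.5 MHz, appears at 3 MHz.
142.5 MHz mod fs = 10.5 MHz.
10.5 MHz ≤ fs/2 = 16.5 MHz, appears at 10.5 MHz.
39.5 MHz mod fs = 6.5 MHz.
6.5 MHz ≤ fs/2 = 16.5 MHz, appears at 6.5 MHz.
Distinct values: {3 MHz, 6.5 MHz, 10.5 MHz, 15 MHz}.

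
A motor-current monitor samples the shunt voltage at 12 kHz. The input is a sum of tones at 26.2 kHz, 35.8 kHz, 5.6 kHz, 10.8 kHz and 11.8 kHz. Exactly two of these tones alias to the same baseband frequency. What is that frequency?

fs/2 = 6 kHz.
26.2 kHz mod fs = 2.2 kHz.
2.2 kHz ≤ fs/2 = 6 kHz, appears at 2.2 kHz.
35.8 kHz mod fs = 11.8 kHz.
11.8 kHz > fs/2 = 6 kHz, folds to fs − 11.8 kHz = 0.2 kHz.
5.6 kHz ≤ fs/2 = 6 kHz, passes unchanged.
10.8 kHz > fs/2 = 6 kHz, folds to fs − 10.8 kHz = 1.2 kHz.
11.8 kHz > fs/2 = 6 kHz, folds to fs − 11.8 kHz = 0.2 kHz.
11.8 kHz and 35.8 kHz both map to 0.2 kHz.

0.2 kHz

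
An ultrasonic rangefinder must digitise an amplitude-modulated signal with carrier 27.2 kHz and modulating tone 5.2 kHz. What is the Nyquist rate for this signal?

AM sidebands sit at fc ± fm = 22 kHz and 32.4 kHz.
Highest-frequency component: 32.4 kHz.
Nyquist rate = 2 × 32.4 kHz = 64.8 kHz.

64.8 kHz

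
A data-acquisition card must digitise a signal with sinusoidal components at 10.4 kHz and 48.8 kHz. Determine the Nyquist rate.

Highest-frequency component: 48.8 kHz.
Nyquist rate = 2 × 48.8 kHz = 97.6 kHz.

97.6 kHz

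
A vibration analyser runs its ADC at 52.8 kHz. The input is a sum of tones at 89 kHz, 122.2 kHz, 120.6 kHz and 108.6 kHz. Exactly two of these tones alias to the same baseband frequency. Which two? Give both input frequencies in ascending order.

89 kHz, 122.2 kHz

fs/2 = 26.4 kHz.
89 kHz mod fs = 36.2 kHz.
36.2 kHz > fs/2 = 26.4 kHz, folds to fs − 36.2 kHz = 16.6 kHz.
122.2 kHz mod fs = 16.6 kHz.
16.6 kHz ≤ fs/2 = 26.4 kHz, appears at 16.6 kHz.
120.6 kHz mod fs = 15 kHz.
15 kHz ≤ fs/2 = 26.4 kHz, appears at 15 kHz.
108.6 kHz mod fs = 3 kHz.
3 kHz ≤ fs/2 = 26.4 kHz, appears at 3 kHz.
89 kHz and 122.2 kHz both map to 16.6 kHz.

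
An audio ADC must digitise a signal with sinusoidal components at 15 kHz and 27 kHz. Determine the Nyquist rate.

Highest-frequency component: 27 kHz.
Nyquist rate = 2 × 27 kHz = 54 kHz.

54 kHz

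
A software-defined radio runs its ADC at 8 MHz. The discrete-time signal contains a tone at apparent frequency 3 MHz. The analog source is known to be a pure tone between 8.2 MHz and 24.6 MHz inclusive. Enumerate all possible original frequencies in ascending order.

Frequencies that alias to 3 MHz are k·fs ± 3 MHz for integer k ≥ 0.
k=0: 3 MHz.
k=1: 5 MHz, 11 MHz.
k=2: 13 MHz, 19 MHz.
k=3: 21 MHz, 27 MHz.
k=4: 29 MHz, 35 MHz.
Within [8.2 MHz, 24.6 MHz]: 11 MHz, 13 MHz, 19 MHz, 21 MHz.

11 MHz, 13 MHz, 19 MHz, 21 MHz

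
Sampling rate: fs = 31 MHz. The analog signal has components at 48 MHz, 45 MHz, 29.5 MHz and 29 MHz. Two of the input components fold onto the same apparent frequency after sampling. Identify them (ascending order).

45 MHz, 48 MHz

fs/2 = 15.5 MHz.
48 MHz mod fs = 17 MHz.
17 MHz > fs/2 = 15.5 MHz, folds to fs − 17 MHz = 14 MHz.
45 MHz mod fs = 14 MHz.
14 MHz ≤ fs/2 = 15.5 MHz, appears at 14 MHz.
29.5 MHz > fs/2 = 15.5 MHz, folds to fs − 29.5 MHz = 1.5 MHz.
29 MHz > fs/2 = 15.5 MHz, folds to fs − 29 MHz = 2 MHz.
45 MHz and 48 MHz both map to 14 MHz.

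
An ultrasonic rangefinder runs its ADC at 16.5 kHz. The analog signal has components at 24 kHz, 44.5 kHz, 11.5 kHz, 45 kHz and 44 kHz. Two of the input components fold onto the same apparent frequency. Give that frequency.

5 kHz

fs/2 = 8.25 kHz.
24 kHz mod fs = 7.5 kHz.
7.5 kHz ≤ fs/2 = 8.25 kHz, appears at 7.5 kHz.
44.5 kHz mod fs = 11.5 kHz.
11.5 kHz > fs/2 = 8.25 kHz, folds to fs − 11.5 kHz = 5 kHz.
11.5 kHz > fs/2 = 8.25 kHz, folds to fs − 11.5 kHz = 5 kHz.
45 kHz mod fs = 12 kHz.
12 kHz > fs/2 = 8.25 kHz, folds to fs − 12 kHz = 4.5 kHz.
44 kHz mod fs = 11 kHz.
11 kHz > fs/2 = 8.25 kHz, folds to fs − 11 kHz = 5.5 kHz.
11.5 kHz and 44.5 kHz both map to 5 kHz.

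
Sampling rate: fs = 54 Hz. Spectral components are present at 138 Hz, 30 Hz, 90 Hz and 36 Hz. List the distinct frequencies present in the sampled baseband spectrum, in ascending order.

18 Hz, 24 Hz

fs/2 = 27 Hz.
138 Hz mod fs = 30 Hz.
30 Hz > fs/2 = 27 Hz, folds to fs − 30 Hz = 24 Hz.
30 Hz > fs/2 = 27 Hz, folds to fs − 30 Hz = 24 Hz.
90 Hz mod fs = 36 Hz.
36 Hz > fs/2 = 27 Hz, folds to fs − 36 Hz = 18 Hz.
36 Hz > fs/2 = 27 Hz, folds to fs − 36 Hz = 18 Hz.
Distinct values: {18 Hz, 24 Hz}.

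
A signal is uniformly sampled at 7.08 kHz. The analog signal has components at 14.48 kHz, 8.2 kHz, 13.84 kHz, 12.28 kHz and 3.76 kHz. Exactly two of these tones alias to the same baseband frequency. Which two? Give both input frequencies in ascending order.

fs/2 = 3.54 kHz.
14.48 kHz mod fs = 0.32 kHz.
0.32 kHz ≤ fs/2 = 3.54 kHz, appears at 0.32 kHz.
8.2 kHz mod fs = 1.12 kHz.
1.12 kHz ≤ fs/2 = 3.54 kHz, appears at 1.12 kHz.
13.84 kHz mod fs = 6.76 kHz.
6.76 kHz > fs/2 = 3.54 kHz, folds to fs − 6.76 kHz = 0.32 kHz.
12.28 kHz mod fs = 5.2 kHz.
5.2 kHz > fs/2 = 3.54 kHz, folds to fs − 5.2 kHz = 1.88 kHz.
3.76 kHz > fs/2 = 3.54 kHz, folds to fs − 3.76 kHz = 3.32 kHz.
13.84 kHz and 14.48 kHz both map to 0.32 kHz.

13.84 kHz, 14.48 kHz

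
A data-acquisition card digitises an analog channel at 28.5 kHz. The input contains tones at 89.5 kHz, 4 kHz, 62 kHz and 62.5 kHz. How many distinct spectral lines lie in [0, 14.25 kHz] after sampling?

3

fs/2 = 14.25 kHz.
89.5 kHz mod fs = 4 kHz.
4 kHz ≤ fs/2 = 14.25 kHz, appears at 4 kHz.
4 kHz ≤ fs/2 = 14.25 kHz, passes unchanged.
62 kHz mod fs = 5 kHz.
5 kHz ≤ fs/2 = 14.25 kHz, appears at 5 kHz.
62.5 kHz mod fs = 5.5 kHz.
5.5 kHz ≤ fs/2 = 14.25 kHz, appears at 5.5 kHz.
Distinct values: {4 kHz, 5 kHz, 5.5 kHz} → 3.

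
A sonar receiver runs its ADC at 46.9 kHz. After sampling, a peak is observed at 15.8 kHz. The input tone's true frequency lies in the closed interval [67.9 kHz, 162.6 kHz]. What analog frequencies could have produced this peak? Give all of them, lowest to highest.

78 kHz, 109.6 kHz, 124.9 kHz, 156.5 kHz

Frequencies that alias to 15.8 kHz are k·fs ± 15.8 kHz for integer k ≥ 0.
k=0: 15.8 kHz.
k=1: 31.1 kHz, 62.7 kHz.
k=2: 78 kHz, 109.6 kHz.
k=3: 124.9 kHz, 156.5 kHz.
k=4: 171.8 kHz, 203.4 kHz.
Within [67.9 kHz, 162.6 kHz]: 78 kHz, 109.6 kHz, 124.9 kHz, 156.5 kHz.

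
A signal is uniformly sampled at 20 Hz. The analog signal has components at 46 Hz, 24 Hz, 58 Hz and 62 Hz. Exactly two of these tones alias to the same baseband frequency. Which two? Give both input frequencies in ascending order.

58 Hz, 62 Hz

fs/2 = 10 Hz.
46 Hz mod fs = 6 Hz.
6 Hz ≤ fs/2 = 10 Hz, appears at 6 Hz.
24 Hz mod fs = 4 Hz.
4 Hz ≤ fs/2 = 10 Hz, appears at 4 Hz.
58 Hz mod fs = 18 Hz.
18 Hz > fs/2 = 10 Hz, folds to fs − 18 Hz = 2 Hz.
62 Hz mod fs = 2 Hz.
2 Hz ≤ fs/2 = 10 Hz, appears at 2 Hz.
58 Hz and 62 Hz both map to 2 Hz.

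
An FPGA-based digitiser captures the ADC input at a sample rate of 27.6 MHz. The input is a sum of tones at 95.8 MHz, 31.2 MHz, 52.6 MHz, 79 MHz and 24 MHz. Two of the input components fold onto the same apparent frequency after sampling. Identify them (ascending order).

24 MHz, 31.2 MHz

fs/2 = 13.8 MHz.
95.8 MHz mod fs = 13 MHz.
13 MHz ≤ fs/2 = 13.8 MHz, appears at 13 MHz.
31.2 MHz mod fs = 3.6 MHz.
3.6 MHz ≤ fs/2 = 13.8 MHz, appears at 3.6 MHz.
52.6 MHz mod fs = 25 MHz.
25 MHz > fs/2 = 13.8 MHz, folds to fs − 25 MHz = 2.6 MHz.
79 MHz mod fs = 23.8 MHz.
23.8 MHz > fs/2 = 13.8 MHz, folds to fs − 23.8 MHz = 3.8 MHz.
24 MHz > fs/2 = 13.8 MHz, folds to fs − 24 MHz = 3.6 MHz.
24 MHz and 31.2 MHz both map to 3.6 MHz.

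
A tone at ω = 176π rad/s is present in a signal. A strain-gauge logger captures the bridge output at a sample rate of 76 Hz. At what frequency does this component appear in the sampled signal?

ω = 176π rad/s → f = ω/(2π) = 88 Hz.
88 Hz mod fs = 12 Hz.
12 Hz ≤ fs/2 = 38 Hz, appears at 12 Hz.

12 Hz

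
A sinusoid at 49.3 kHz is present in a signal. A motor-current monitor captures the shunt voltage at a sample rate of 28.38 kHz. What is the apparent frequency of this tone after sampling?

49.3 kHz mod fs = 20.92 kHz.
20.92 kHz > fs/2 = 14.19 kHz, folds to fs − 20.92 kHz = 7.46 kHz.

7.46 kHz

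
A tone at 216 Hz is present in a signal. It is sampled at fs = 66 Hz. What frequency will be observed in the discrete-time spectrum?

216 Hz mod fs = 18 Hz.
18 Hz ≤ fs/2 = 33 Hz, appears at 18 Hz.

18 Hz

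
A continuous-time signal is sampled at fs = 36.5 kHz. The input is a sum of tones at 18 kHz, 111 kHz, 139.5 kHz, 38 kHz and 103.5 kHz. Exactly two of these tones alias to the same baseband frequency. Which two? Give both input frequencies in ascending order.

38 kHz, 111 kHz

fs/2 = 18.25 kHz.
18 kHz ≤ fs/2 = 18.25 kHz, passes unchanged.
111 kHz mod fs = 1.5 kHz.
1.5 kHz ≤ fs/2 = 18.25 kHz, appears at 1.5 kHz.
139.5 kHz mod fs = 30 kHz.
30 kHz > fs/2 = 18.25 kHz, folds to fs − 30 kHz = 6.5 kHz.
38 kHz mod fs = 1.5 kHz.
1.5 kHz ≤ fs/2 = 18.25 kHz, appears at 1.5 kHz.
103.5 kHz mod fs = 30.5 kHz.
30.5 kHz > fs/2 = 18.25 kHz, folds to fs − 30.5 kHz = 6 kHz.
38 kHz and 111 kHz both map to 1.5 kHz.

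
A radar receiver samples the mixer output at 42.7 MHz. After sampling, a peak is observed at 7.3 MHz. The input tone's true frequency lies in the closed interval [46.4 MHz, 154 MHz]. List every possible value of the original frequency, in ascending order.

50 MHz, 78.1 MHz, 92.7 MHz, 120.8 MHz, 135.4 MHz

Frequencies that alias to 7.3 MHz are k·fs ± 7.3 MHz for integer k ≥ 0.
k=0: 7.3 MHz.
k=1: 35.4 MHz, 50 MHz.
k=2: 78.1 MHz, 92.7 MHz.
k=3: 120.8 MHz, 135.4 MHz.
k=4: 163.5 MHz, 178.1 MHz.
Within [46.4 MHz, 154 MHz]: 50 MHz, 78.1 MHz, 92.7 MHz, 120.8 MHz, 135.4 MHz.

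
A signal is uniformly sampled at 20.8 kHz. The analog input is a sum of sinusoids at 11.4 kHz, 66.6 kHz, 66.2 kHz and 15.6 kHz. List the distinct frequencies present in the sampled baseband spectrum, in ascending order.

fs/2 = 10.4 kHz.
11.4 kHz > fs/2 = 10.4 kHz, folds to fs − 11.4 kHz = 9.4 kHz.
66.6 kHz mod fs = 4.2 kHz.
4.2 kHz ≤ fs/2 = 10.4 kHz, appears at 4.2 kHz.
66.2 kHz mod fs = 3.8 kHz.
3.8 kHz ≤ fs/2 = 10.4 kHz, appears at 3.8 kHz.
15.6 kHz > fs/2 = 10.4 kHz, folds to fs − 15.6 kHz = 5.2 kHz.
Distinct values: {3.8 kHz, 4.2 kHz, 5.2 kHz, 9.4 kHz}.

3.8 kHz, 4.2 kHz, 5.2 kHz, 9.4 kHz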